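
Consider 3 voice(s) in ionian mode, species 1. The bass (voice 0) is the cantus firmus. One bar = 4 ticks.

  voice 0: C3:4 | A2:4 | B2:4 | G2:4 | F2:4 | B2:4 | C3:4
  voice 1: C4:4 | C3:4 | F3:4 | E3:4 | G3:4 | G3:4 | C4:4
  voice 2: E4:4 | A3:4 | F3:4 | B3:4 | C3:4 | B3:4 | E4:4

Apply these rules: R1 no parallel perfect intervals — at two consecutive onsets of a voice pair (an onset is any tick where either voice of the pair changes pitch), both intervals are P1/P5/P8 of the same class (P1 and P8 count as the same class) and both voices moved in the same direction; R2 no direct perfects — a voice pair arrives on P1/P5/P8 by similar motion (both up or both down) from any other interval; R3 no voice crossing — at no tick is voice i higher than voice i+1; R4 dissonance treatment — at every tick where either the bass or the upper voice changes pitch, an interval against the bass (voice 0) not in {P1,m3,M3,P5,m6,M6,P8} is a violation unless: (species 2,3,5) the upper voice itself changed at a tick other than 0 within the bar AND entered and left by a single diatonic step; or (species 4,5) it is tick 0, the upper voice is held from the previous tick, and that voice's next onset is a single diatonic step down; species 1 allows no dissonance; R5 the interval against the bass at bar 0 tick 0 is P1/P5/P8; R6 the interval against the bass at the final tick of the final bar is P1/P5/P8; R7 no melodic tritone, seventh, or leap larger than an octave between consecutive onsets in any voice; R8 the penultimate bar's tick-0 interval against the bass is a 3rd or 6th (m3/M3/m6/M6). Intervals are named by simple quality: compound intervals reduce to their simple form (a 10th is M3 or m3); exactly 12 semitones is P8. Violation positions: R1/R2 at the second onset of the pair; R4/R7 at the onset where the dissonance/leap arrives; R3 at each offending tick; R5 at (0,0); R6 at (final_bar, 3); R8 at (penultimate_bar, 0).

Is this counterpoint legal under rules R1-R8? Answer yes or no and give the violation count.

No (18 violations)

bar 0: v0=C3 v1=C4 v2=E4 (M3)
bar 1: v0=A2 v1=C3 v2=A3 (P8)
bar 2: v0=B2 v1=F3 v2=F3 (TT)
bar 3: v0=G2 v1=E3 v2=B3 (M3)
bar 4: v0=F2 v1=G3 v2=C3 (P5)
bar 5: v0=B2 v1=G3 v2=B3 (P8)
bar 6: v0=C3 v1=C4 v2=E4 (M3)
  R5 @ bar0.0: opens on M3
  R2 @ bar1.0: C3/E4 M3 -> A2/A3 P8 similar
  R4 @ bar2.0: B2/F3 TT untreated
  R4 @ bar2.0: B2/F3 TT untreated
  R7 @ bar3.0: F3->B3 leap 6st
  R2 @ bar4.0: G2/B3 M3 -> F2/C3 P5 similar
  R3 @ bar4.0: G3 above C3
  R4 @ bar4.0: F2/G3 M2 untreated
  R7 @ bar4.0: B3->C3 leap 11st
  R3 @ bar4.1: G3 above C3
  R3 @ bar4.2: G3 above C3
  R3 @ bar4.3: G3 above C3
  R2 @ bar5.0: F2/C3 P5 -> B2/B3 P8 similar
  R7 @ bar5.0: F2->B2 leap 6st
  R7 @ bar5.0: C3->B3 leap 11st
  R8 @ bar5.0: penult P8 not 3rd/6th
  R2 @ bar6.0: B2/G3 m6 -> C3/C4 P8 similar
  R6 @ bar6.3: closes on M3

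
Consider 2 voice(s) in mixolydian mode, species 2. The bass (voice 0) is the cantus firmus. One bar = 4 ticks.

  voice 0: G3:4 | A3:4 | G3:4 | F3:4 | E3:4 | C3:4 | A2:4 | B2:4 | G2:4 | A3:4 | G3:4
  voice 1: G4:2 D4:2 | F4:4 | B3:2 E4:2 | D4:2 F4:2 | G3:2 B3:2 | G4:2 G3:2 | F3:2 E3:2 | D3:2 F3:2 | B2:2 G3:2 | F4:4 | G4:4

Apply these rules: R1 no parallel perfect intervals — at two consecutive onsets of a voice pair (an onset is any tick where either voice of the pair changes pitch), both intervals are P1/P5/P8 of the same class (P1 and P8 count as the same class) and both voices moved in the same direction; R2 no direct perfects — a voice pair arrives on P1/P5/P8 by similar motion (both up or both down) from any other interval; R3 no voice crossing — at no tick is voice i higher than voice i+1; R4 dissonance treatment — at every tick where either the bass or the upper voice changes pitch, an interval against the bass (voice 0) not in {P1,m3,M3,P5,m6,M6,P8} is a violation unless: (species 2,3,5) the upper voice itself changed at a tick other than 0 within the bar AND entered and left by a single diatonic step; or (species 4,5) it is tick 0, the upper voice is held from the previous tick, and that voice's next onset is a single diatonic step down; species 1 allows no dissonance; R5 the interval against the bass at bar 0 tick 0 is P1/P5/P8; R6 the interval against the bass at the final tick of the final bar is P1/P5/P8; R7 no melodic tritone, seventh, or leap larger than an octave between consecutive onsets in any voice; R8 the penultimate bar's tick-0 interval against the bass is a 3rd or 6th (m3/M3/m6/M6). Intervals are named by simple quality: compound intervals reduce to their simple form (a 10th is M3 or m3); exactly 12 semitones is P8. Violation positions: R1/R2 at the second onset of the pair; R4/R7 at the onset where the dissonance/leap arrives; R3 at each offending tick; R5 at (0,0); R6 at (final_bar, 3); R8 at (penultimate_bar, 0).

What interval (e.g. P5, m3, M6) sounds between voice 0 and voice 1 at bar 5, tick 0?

voice 0=C3 voice 1=G4 -> P5

P5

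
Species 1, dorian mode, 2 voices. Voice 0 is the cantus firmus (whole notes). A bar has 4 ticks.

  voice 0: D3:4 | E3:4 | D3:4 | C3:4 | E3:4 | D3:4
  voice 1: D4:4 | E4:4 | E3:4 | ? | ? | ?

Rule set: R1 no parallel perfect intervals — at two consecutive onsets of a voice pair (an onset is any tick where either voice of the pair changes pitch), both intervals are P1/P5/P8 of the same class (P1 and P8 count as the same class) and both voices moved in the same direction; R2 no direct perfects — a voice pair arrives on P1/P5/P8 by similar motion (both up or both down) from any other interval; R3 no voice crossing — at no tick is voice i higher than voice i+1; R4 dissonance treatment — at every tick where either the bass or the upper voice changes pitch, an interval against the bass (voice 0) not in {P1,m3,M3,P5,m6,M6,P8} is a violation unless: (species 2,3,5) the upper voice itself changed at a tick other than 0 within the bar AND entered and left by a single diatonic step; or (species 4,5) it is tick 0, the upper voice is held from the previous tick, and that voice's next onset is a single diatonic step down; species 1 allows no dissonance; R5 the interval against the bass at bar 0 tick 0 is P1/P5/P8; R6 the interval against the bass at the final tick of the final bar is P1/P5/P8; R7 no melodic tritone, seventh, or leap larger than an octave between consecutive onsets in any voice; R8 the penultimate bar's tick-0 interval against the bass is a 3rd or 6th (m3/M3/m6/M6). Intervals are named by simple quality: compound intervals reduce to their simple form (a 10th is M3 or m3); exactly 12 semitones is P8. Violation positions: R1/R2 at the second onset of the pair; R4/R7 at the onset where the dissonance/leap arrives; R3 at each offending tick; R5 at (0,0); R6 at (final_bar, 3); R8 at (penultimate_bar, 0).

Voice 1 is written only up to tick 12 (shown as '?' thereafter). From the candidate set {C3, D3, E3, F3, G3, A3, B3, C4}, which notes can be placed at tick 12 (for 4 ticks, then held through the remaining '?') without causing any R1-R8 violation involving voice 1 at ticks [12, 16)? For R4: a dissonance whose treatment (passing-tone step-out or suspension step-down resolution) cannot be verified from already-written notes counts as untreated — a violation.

C3: violates R2
D3: violates R4
E3: legal
F3: violates R4
G3: legal
A3: legal
B3: violates R4
C4: legal

{A3, C4, E3, G3}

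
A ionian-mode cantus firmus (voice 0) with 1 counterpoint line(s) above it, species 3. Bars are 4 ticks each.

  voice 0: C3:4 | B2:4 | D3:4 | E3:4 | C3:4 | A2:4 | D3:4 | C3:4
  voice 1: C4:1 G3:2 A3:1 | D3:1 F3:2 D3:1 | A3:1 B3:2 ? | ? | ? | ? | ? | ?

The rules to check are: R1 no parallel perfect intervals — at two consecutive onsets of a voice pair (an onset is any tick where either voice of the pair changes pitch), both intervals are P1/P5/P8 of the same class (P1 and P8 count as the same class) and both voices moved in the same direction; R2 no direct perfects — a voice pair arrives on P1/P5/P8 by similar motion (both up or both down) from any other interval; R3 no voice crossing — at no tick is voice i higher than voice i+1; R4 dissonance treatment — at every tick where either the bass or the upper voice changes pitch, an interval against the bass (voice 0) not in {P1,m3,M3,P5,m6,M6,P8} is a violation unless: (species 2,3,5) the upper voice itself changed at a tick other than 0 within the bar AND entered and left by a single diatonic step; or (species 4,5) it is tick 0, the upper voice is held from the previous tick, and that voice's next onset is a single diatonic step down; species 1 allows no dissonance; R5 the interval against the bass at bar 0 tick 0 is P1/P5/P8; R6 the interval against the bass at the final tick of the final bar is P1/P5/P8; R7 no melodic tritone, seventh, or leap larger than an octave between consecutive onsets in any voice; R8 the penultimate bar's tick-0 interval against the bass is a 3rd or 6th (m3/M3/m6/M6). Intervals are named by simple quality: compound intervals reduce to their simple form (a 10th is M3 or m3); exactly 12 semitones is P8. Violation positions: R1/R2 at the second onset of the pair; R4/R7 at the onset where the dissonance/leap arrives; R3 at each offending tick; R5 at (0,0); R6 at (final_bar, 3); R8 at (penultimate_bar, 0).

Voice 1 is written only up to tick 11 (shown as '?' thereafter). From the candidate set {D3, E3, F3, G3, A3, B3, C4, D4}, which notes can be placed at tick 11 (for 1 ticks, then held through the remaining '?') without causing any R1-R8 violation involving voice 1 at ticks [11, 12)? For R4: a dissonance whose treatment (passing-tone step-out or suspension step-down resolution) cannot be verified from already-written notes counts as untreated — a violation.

D3: legal
E3: violates R4
F3: violates R7
G3: violates R4
A3: legal
B3: legal
C4: violates R4
D4: legal

{A3, B3, D3, D4}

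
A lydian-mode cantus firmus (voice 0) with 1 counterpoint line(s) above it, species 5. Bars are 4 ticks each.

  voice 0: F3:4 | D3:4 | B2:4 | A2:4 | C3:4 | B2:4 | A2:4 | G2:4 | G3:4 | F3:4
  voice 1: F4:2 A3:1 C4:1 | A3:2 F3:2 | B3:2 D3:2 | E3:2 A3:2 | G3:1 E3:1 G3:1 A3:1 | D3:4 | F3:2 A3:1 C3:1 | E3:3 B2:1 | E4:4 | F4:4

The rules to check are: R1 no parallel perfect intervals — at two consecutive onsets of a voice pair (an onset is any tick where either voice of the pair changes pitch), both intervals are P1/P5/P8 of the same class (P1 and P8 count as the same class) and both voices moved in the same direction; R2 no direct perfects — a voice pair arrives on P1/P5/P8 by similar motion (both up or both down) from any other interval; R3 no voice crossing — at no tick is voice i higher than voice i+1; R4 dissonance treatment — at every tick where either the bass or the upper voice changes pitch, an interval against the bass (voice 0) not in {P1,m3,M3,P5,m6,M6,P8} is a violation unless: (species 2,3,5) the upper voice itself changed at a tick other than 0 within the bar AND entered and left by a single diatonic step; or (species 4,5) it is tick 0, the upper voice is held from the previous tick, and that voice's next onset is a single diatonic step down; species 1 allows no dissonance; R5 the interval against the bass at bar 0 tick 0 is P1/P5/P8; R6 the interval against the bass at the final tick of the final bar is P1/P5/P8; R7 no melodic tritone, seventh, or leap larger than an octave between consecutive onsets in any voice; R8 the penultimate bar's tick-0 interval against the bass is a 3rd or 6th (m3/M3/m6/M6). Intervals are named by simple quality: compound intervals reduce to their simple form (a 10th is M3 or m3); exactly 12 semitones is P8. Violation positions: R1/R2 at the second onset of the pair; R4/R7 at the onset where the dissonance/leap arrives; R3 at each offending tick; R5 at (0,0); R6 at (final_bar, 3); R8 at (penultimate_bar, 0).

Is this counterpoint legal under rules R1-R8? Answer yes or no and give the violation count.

bar 0: v0=F3 v1=F4 (P8)
bar 1: v0=D3 v1=A3 (P5)
bar 2: v0=B2 v1=B3 (P8)
bar 3: v0=A2 v1=E3 (P5)
bar 4: v0=C3 v1=G3 (P5)
bar 5: v0=B2 v1=D3 (m3)
bar 6: v0=A2 v1=F3 (m6)
bar 7: v0=G2 v1=E3 (M6)
bar 8: v0=G3 v1=E4 (M6)
bar 9: v0=F3 v1=F4 (P8)
  R1 @ bar1.0: F3/C4 P5 -> D3/A3 P5 similar
  R7 @ bar2.0: F3->B3 leap 6st
  R7 @ bar8.0: B2->E4 leap 17st

No (3 violations)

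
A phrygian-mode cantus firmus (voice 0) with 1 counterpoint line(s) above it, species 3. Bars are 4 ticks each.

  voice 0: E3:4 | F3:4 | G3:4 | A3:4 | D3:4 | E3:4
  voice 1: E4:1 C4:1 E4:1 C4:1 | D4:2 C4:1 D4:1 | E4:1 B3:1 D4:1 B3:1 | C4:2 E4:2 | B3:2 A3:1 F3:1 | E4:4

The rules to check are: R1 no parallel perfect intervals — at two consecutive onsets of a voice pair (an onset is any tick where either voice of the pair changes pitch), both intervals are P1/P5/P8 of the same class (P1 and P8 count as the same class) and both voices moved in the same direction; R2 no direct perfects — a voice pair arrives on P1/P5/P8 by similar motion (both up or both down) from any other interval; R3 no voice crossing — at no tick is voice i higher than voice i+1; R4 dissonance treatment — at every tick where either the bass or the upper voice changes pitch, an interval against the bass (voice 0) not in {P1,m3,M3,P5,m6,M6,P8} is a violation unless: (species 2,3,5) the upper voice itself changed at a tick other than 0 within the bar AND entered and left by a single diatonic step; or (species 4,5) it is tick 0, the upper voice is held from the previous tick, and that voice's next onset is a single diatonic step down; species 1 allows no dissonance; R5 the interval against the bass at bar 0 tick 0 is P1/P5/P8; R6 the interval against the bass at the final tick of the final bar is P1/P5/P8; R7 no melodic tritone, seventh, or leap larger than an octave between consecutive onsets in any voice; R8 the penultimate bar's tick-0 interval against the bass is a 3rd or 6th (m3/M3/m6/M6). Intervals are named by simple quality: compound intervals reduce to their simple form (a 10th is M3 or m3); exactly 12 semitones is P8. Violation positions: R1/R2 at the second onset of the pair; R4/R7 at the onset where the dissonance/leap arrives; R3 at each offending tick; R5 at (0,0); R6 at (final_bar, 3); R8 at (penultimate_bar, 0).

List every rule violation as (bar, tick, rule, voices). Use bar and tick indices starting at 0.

(5, 0, R2, (0, 1))
(5, 0, R7, (1,))

bar 0: v0=E3 v1=E4 downbeat P8
bar 1: v0=F3 v1=D4 downbeat M6
bar 2: v0=G3 v1=E4 downbeat M6
bar 3: v0=A3 v1=C4 downbeat m3
bar 4: v0=D3 v1=B3 downbeat M6
bar 5: v0=E3 v1=E4 downbeat P8
  -> R2 @ bar 5 tick 0 v(0, 1): D3/F3 m3 -> E3/E4 P8 similar
  -> R7 @ bar 5 tick 0 v(1,): F3->E4 leap 11st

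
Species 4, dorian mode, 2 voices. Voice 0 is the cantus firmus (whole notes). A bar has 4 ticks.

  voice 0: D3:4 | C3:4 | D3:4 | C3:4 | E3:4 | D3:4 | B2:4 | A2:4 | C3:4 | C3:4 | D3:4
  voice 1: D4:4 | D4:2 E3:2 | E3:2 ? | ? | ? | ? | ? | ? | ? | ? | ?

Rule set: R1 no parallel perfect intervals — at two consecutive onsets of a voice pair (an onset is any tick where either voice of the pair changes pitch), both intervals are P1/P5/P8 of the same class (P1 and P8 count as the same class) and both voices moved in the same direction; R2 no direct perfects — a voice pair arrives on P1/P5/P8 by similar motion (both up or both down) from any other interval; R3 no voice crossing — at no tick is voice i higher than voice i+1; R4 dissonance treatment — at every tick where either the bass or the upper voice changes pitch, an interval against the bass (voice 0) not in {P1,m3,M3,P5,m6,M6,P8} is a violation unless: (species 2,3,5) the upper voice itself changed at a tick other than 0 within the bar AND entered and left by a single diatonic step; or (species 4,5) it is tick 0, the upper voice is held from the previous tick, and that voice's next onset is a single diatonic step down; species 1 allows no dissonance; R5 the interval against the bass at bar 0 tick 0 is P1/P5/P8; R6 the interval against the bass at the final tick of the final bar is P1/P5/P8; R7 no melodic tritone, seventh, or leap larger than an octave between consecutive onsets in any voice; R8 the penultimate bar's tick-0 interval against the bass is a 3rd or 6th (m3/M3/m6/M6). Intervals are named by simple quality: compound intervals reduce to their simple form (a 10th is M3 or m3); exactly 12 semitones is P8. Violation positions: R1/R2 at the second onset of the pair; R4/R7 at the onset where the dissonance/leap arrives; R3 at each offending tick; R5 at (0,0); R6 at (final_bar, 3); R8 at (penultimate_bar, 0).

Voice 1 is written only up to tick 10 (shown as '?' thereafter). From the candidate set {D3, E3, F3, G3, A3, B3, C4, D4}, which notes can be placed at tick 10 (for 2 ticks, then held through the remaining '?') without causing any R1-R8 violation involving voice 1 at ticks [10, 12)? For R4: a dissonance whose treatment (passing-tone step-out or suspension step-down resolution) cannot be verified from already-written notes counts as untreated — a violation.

D3: legal
E3: legal
F3: legal
G3: violates R4
A3: legal
B3: legal
C4: violates R4
D4: violates R7

{A3, B3, D3, E3, F3}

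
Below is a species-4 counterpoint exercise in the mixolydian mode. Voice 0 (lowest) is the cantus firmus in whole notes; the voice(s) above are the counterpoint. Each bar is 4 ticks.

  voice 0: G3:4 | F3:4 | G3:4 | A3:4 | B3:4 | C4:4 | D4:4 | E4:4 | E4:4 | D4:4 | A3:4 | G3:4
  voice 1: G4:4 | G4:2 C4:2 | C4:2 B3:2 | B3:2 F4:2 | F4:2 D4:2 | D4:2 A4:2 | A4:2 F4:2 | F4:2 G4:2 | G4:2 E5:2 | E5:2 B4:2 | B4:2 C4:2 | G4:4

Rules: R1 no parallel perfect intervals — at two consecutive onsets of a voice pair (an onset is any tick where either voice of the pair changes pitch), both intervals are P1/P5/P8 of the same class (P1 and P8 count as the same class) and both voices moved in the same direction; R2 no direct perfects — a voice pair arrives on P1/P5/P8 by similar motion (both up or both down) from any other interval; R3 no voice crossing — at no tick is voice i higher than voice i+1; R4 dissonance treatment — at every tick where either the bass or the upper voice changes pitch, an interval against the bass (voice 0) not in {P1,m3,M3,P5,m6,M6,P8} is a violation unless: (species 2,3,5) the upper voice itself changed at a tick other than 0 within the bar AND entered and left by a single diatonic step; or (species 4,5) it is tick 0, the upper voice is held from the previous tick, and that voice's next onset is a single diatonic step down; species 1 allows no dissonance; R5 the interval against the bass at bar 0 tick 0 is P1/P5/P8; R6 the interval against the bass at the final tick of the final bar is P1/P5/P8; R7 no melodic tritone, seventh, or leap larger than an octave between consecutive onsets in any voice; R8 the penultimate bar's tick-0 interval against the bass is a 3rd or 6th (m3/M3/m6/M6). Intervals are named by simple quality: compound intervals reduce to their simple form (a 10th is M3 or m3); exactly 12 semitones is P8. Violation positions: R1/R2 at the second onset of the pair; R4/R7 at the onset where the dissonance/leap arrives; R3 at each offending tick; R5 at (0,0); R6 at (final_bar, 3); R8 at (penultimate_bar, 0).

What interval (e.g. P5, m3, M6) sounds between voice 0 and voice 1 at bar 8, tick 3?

voice 0=E4 voice 1=E5 -> P8

P8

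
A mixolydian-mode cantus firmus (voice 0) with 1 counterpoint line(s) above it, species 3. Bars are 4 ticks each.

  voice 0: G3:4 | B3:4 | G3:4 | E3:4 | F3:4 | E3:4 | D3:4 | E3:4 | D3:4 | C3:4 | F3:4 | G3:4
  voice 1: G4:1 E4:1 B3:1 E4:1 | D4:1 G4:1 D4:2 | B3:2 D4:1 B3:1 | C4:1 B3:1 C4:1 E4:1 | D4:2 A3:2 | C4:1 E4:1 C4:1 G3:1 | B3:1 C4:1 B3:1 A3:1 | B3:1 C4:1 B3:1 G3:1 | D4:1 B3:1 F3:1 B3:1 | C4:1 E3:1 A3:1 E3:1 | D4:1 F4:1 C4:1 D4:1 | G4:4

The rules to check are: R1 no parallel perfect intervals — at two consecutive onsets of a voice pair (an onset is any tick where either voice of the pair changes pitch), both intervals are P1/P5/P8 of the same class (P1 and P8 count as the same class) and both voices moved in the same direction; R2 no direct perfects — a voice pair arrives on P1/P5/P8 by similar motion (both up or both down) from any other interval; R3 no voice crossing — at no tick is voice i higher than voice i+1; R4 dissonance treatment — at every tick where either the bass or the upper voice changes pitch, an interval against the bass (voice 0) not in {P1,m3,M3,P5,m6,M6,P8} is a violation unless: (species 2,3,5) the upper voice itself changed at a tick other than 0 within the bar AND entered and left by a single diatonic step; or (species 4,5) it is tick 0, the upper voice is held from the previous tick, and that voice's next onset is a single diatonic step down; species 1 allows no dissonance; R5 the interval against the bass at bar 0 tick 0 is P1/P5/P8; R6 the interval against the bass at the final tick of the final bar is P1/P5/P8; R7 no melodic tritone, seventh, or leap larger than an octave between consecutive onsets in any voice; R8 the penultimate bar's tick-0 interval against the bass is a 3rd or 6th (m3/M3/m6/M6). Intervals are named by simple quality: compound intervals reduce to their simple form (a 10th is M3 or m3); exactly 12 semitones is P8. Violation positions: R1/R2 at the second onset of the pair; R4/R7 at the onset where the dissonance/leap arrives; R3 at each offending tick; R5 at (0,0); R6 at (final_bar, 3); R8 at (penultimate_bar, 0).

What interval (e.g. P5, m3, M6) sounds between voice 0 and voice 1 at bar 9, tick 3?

voice 0=C3 voice 1=E3 -> M3

M3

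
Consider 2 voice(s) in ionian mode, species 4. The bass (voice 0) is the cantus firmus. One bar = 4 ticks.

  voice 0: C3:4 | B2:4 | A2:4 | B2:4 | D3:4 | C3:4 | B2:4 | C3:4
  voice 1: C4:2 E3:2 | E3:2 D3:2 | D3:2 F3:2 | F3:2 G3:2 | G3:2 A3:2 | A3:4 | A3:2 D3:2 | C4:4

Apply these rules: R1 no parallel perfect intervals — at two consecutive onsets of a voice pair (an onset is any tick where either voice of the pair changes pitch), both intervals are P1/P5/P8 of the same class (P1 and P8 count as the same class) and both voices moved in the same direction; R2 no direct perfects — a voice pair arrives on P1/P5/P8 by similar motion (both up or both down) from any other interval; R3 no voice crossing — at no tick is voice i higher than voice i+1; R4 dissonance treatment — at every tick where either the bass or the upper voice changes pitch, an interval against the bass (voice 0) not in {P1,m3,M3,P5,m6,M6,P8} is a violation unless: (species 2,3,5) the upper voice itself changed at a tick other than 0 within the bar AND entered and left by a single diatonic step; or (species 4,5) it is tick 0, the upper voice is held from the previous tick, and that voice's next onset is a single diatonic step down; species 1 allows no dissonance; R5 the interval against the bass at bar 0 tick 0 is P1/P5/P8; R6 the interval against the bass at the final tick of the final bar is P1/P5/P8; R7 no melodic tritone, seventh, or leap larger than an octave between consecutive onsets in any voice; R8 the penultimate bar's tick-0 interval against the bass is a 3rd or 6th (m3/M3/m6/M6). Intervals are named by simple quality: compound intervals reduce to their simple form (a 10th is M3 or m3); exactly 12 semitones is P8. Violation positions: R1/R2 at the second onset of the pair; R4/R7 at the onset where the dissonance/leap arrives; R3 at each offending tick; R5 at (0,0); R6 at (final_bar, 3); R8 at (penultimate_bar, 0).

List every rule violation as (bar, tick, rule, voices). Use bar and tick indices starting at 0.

bar 0: v0=C3 v1=C4 downbeat P8
bar 1: v0=B2 v1=E3 downbeat P4
bar 2: v0=A2 v1=D3 downbeat P4
bar 3: v0=B2 v1=F3 downbeat TT
bar 4: v0=D3 v1=G3 downbeat P4
bar 5: v0=C3 v1=A3 downbeat M6
bar 6: v0=B2 v1=A3 downbeat m7
bar 7: v0=C3 v1=C4 downbeat P8
  -> R4 @ bar 2 tick 0 v(0, 1): A2/D3 P4 untreated
  -> R4 @ bar 3 tick 0 v(0, 1): B2/F3 TT untreated
  -> R4 @ bar 4 tick 0 v(0, 1): D3/G3 P4 untreated
  -> R4 @ bar 6 tick 0 v(0, 1): B2/A3 m7 untreated
  -> R8 @ bar 6 tick 0 v(0, 1): penult m7 not 3rd/6th
  -> R2 @ bar 7 tick 0 v(0, 1): B2/D3 m3 -> C3/C4 P8 similar
  -> R7 @ bar 7 tick 0 v(1,): D3->C4 leap 10st

(2, 0, R4, (0, 1))
(3, 0, R4, (0, 1))
(4, 0, R4, (0, 1))
(6, 0, R4, (0, 1))
(6, 0, R8, (0, 1))
(7, 0, R2, (0, 1))
(7, 0, R7, (1,))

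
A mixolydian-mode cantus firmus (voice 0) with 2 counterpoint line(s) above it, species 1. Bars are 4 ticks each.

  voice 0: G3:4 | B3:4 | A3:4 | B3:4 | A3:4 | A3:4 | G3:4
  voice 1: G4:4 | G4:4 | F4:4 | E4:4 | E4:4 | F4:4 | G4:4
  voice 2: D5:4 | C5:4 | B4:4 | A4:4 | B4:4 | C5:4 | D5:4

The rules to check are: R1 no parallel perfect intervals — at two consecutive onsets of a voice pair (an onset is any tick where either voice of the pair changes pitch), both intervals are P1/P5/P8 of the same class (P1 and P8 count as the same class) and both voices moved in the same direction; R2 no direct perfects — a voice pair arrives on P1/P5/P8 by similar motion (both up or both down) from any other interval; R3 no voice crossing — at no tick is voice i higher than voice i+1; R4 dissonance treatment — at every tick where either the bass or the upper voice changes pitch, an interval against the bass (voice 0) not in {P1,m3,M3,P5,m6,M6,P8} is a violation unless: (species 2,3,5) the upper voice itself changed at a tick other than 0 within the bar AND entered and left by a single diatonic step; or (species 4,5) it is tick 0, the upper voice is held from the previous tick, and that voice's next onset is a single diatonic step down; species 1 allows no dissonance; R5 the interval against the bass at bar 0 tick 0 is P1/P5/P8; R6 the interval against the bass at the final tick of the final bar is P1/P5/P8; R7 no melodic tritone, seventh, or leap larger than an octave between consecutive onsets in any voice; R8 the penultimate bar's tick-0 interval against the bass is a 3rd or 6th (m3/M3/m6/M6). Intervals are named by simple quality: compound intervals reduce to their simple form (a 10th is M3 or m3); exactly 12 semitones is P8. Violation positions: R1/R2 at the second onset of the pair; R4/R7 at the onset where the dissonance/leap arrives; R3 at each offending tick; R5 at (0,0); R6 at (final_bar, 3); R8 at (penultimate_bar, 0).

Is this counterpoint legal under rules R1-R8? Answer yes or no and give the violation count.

bar 0: v0=G3 v1=G4 v2=D5 (P5)
bar 1: v0=B3 v1=G4 v2=C5 (m2)
bar 2: v0=A3 v1=F4 v2=B4 (M2)
bar 3: v0=B3 v1=E4 v2=A4 (m7)
bar 4: v0=A3 v1=E4 v2=B4 (M2)
bar 5: v0=A3 v1=F4 v2=C5 (m3)
bar 6: v0=G3 v1=G4 v2=D5 (P5)
  R4 @ bar1.0: B3/C5 m2 untreated
  R4 @ bar2.0: A3/B4 M2 untreated
  R4 @ bar3.0: B3/E4 P4 untreated
  R4 @ bar3.0: B3/A4 m7 untreated
  R4 @ bar4.0: A3/B4 M2 untreated
  R1 @ bar5.0: E4/B4 P5 -> F4/C5 P5 similar
  R1 @ bar6.0: F4/C5 P5 -> G4/D5 P5 similar

No (7 violations)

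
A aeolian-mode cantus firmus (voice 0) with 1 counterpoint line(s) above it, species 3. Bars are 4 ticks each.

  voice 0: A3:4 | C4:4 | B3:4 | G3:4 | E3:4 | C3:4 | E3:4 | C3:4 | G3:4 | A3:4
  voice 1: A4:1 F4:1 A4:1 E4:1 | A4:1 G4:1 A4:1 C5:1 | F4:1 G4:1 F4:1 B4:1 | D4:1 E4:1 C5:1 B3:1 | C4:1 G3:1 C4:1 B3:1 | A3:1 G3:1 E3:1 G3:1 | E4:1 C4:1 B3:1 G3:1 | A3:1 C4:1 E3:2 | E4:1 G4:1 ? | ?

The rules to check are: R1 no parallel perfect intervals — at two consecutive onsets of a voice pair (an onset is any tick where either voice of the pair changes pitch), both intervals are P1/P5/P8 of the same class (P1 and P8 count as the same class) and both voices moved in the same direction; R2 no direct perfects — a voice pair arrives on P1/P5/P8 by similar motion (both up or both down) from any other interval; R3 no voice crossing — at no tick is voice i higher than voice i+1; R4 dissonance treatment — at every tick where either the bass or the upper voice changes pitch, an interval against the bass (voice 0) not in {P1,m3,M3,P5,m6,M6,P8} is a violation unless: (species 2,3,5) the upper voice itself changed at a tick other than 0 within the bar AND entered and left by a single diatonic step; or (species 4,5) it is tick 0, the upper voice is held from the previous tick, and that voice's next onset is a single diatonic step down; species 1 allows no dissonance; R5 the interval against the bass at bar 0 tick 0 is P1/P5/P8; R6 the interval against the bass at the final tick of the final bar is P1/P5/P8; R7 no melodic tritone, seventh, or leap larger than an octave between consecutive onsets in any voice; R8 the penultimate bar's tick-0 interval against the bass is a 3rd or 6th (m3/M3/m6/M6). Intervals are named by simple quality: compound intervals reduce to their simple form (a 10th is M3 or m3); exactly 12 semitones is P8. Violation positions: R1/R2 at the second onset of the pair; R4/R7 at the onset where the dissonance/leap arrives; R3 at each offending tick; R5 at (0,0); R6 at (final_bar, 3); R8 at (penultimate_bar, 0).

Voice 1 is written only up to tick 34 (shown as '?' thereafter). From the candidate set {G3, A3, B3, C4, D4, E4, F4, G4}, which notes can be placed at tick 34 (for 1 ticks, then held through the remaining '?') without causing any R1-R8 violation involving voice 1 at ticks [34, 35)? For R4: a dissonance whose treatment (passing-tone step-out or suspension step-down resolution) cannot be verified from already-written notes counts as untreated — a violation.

{B3, D4, E4, G3, G4}

G3: legal
A3: violates R4,R7
B3: legal
C4: violates R4
D4: legal
E4: legal
F4: violates R4
G4: legal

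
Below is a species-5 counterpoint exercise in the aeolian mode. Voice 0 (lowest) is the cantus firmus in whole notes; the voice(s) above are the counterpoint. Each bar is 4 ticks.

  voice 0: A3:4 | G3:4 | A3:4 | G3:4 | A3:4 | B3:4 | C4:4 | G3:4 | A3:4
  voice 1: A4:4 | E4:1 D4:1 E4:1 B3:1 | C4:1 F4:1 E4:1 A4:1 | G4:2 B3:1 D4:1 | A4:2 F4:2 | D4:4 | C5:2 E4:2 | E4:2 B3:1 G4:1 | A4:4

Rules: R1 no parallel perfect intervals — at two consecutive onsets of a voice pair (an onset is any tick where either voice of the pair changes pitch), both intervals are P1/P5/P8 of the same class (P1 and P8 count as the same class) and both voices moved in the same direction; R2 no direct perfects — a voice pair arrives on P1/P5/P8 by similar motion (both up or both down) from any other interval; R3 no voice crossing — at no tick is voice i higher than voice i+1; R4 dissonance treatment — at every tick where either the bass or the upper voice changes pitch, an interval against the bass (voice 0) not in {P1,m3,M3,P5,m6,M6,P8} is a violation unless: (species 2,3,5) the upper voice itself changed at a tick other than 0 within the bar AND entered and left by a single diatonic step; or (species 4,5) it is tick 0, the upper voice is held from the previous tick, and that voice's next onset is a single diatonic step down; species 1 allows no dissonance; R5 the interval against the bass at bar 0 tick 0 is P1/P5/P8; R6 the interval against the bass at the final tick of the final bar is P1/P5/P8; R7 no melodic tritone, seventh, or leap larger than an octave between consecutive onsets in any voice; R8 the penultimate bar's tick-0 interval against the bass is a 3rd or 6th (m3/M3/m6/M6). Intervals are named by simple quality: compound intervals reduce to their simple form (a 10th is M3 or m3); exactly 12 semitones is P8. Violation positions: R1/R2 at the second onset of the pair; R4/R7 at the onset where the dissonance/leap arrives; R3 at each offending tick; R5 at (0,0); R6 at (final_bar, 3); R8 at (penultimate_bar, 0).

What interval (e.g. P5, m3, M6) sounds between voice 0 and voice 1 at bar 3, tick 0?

voice 0=G3 voice 1=G4 -> P8

P8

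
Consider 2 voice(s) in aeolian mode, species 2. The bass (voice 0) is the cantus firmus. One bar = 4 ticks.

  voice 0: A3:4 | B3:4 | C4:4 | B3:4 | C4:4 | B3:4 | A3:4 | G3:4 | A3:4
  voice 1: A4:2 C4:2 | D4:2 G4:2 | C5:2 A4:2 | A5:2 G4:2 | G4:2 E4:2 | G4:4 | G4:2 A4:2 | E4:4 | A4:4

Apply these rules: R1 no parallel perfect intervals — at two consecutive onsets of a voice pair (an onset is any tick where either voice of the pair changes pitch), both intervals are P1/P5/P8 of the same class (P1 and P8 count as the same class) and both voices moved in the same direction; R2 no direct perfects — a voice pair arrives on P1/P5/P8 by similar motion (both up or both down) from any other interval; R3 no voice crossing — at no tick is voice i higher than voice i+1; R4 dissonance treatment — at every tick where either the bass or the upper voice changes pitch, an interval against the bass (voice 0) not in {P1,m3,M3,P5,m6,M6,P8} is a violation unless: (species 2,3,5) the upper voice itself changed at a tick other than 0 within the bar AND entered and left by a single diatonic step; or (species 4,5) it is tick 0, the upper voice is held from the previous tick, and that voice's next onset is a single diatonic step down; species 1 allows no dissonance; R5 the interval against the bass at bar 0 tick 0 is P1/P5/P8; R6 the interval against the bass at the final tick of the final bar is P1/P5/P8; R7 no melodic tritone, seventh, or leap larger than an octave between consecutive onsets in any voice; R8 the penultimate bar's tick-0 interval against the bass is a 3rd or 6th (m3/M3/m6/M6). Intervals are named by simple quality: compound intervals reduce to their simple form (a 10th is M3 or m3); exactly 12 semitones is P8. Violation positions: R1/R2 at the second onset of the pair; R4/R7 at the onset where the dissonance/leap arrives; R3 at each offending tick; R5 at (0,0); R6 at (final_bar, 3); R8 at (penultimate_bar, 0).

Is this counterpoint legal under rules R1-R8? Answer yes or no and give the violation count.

No (5 violations)

bar 0: v0=A3 v1=A4 (P8)
bar 1: v0=B3 v1=D4 (m3)
bar 2: v0=C4 v1=C5 (P8)
bar 3: v0=B3 v1=A5 (m7)
bar 4: v0=C4 v1=G4 (P5)
bar 5: v0=B3 v1=G4 (m6)
bar 6: v0=A3 v1=G4 (m7)
bar 7: v0=G3 v1=E4 (M6)
bar 8: v0=A3 v1=A4 (P8)
  R2 @ bar2.0: B3/G4 m6 -> C4/C5 P8 similar
  R4 @ bar3.0: B3/A5 m7 untreated
  R7 @ bar3.2: A5->G4 leap 14st
  R4 @ bar6.0: A3/G4 m7 untreated
  R2 @ bar8.0: G3/E4 M6 -> A3/A4 P8 similar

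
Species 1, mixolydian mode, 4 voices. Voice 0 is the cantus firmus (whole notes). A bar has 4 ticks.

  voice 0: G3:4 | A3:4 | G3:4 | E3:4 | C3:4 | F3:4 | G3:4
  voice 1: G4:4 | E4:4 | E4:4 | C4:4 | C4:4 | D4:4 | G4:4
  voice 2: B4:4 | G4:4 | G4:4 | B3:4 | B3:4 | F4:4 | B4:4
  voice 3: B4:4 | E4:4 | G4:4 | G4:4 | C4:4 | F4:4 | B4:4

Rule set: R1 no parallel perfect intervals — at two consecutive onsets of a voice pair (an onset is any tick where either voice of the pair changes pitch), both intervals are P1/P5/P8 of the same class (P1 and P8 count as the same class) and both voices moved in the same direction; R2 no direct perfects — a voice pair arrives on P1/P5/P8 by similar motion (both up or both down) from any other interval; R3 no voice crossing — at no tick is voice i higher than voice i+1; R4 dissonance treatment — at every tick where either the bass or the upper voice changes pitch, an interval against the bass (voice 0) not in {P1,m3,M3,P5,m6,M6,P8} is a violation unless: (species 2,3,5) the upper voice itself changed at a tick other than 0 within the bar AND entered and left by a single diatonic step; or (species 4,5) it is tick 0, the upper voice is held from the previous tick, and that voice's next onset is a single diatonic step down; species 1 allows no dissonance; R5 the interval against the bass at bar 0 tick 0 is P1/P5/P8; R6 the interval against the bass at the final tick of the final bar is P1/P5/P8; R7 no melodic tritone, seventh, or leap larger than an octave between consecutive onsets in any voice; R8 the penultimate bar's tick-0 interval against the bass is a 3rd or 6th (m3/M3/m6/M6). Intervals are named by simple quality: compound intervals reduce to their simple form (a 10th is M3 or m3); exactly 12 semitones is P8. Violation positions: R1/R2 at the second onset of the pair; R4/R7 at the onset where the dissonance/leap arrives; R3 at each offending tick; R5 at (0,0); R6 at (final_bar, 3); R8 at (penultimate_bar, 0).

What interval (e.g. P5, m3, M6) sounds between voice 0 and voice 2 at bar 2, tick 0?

P8

voice 0=G3 voice 2=G4 -> P8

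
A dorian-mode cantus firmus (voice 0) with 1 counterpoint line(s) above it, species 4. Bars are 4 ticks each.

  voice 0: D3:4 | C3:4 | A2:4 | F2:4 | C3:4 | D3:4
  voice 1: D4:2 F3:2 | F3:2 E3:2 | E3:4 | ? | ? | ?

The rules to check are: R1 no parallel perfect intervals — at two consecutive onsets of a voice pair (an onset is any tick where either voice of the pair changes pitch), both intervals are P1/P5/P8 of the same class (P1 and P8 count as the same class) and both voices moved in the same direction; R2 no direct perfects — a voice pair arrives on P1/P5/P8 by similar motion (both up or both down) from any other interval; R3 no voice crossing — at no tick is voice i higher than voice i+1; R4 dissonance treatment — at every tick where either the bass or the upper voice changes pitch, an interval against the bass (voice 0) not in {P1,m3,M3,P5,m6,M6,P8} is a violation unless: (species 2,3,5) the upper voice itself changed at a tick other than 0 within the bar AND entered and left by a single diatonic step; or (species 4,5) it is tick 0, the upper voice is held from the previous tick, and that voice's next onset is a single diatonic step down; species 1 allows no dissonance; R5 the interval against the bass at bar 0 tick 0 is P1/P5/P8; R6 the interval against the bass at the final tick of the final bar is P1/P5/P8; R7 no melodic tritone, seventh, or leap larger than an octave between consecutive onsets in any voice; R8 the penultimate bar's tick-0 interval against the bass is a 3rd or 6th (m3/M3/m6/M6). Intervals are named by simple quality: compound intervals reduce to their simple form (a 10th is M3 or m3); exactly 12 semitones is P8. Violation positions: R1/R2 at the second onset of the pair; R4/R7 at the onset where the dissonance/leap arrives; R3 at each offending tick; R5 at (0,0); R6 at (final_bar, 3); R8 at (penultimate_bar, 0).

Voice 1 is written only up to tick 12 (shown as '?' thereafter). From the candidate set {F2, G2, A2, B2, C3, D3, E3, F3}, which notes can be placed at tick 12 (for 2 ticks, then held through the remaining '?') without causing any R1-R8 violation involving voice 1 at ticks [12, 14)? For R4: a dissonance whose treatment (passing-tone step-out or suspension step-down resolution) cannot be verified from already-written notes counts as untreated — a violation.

F2: violates R2,R7
G2: violates R4
A2: legal
B2: violates R4
C3: violates R1
D3: legal
E3: violates R4
F3: legal

{A2, D3, F3}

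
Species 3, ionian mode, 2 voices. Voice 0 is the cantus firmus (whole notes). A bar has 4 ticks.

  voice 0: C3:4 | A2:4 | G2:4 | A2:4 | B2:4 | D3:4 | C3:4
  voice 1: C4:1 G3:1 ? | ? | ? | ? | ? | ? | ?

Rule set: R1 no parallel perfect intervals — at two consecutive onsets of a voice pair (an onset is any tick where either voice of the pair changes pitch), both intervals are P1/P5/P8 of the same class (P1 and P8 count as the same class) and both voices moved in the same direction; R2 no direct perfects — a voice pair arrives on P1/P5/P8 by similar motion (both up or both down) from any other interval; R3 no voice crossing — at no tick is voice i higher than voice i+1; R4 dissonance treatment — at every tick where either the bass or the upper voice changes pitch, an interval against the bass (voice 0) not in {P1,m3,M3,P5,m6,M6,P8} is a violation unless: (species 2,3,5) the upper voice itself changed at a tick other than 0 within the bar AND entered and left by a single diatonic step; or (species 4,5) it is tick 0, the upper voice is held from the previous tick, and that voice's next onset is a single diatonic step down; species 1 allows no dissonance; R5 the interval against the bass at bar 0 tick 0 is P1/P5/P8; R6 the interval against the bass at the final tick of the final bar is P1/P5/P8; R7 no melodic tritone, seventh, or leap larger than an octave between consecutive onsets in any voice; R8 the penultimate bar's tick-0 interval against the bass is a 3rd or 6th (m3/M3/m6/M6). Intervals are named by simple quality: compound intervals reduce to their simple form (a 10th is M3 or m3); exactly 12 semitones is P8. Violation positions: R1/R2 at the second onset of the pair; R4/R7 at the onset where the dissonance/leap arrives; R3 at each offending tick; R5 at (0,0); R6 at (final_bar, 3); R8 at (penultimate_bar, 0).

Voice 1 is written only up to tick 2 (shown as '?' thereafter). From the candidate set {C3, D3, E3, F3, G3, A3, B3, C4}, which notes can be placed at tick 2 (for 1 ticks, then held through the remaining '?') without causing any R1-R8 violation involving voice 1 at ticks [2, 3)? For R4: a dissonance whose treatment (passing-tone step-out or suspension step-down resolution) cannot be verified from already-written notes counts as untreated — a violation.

{A3, C3, C4, E3, G3}

C3: legal
D3: violates R4
E3: legal
F3: violates R4
G3: legal
A3: legal
B3: violates R4
C4: legal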